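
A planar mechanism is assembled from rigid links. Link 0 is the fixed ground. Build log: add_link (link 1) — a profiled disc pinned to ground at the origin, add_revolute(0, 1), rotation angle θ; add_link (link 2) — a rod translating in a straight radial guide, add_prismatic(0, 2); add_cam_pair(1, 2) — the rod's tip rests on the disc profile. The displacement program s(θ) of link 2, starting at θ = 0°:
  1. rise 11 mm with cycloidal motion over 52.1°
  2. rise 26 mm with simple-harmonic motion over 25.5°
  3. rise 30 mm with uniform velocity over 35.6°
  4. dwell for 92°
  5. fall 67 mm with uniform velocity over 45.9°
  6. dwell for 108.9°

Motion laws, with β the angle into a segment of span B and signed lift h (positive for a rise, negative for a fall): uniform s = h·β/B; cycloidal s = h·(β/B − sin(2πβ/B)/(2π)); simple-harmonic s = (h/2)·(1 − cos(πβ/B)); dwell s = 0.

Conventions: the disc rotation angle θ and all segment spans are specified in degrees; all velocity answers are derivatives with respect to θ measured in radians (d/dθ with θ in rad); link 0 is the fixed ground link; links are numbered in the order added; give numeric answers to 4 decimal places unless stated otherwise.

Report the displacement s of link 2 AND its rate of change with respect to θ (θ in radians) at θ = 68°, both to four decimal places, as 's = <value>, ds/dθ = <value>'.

seg 1 [0°–52.1°] cycloidal, h=11: full span → s += 11 → s = 11.0000
seg 2 [52.1°–77.6°] simple-harmonic, h=26: θ=68° here. β=15.9, B=25.5. 26/2·(1 − cos(π·0.6235)) = 17.9193 → s = 28.9193
velocity in seg [52.1°–77.6°] (simple-harmonic), θ in radians: β = 15.9° = 0.2775 rad, B = 25.5° = 0.4451 rad; ds/dθ = (πh/(2B)) sin(πβ/B) = (π·26/(2·0.4451)) sin(π·0.6235) = 84.940868 mm/rad

s = 28.9193, ds/dθ = 84.9409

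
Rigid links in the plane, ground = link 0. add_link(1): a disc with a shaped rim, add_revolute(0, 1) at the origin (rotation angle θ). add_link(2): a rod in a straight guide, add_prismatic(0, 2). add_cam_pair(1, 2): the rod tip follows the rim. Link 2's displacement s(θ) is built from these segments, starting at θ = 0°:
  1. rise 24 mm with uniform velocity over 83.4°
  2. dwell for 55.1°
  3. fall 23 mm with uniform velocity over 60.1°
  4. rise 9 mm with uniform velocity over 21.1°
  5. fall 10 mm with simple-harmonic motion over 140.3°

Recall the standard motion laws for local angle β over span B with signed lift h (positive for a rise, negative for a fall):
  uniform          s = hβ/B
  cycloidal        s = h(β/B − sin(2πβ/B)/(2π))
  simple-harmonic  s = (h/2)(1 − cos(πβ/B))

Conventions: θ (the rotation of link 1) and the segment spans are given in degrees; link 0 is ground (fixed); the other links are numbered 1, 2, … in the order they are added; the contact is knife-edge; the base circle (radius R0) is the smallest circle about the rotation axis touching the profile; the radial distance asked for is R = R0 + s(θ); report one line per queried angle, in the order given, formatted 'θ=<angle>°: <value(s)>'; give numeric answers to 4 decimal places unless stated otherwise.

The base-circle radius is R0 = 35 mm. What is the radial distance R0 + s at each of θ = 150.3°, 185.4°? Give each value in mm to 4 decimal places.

segment 1 (0° to 83.4°, uniform, h = 24) is passed completely: s = 0.0000 + (24) = 24.0000
segment 2 (83.4° to 138.5°, dwell): s unchanged at 24.0000
θ = 150.3° falls in segment 3 (138.5° to 198.6°, uniform, h = -23): β = 150.3 − 138.5 = 11.8°, B = 60.1°; Δs = -23·11.8/60.1 = -4.5158; s = 24.0000 − 4.5158 = 19.4842
θ = 185.4° falls in segment 3 (138.5° to 198.6°, uniform, h = -23): β = 185.4 − 138.5 = 46.9°, B = 60.1°; Δs = -23·46.9/60.1 = -17.9484; s = 24.0000 − 17.9484 = 6.0516
θ=150.3°: R = R0 + s = 35 + 19.4842 = 54.4842
θ=185.4°: R = R0 + s = 35 + 6.0516 = 41.0516

θ=150.3°: 54.4842
θ=185.4°: 41.0516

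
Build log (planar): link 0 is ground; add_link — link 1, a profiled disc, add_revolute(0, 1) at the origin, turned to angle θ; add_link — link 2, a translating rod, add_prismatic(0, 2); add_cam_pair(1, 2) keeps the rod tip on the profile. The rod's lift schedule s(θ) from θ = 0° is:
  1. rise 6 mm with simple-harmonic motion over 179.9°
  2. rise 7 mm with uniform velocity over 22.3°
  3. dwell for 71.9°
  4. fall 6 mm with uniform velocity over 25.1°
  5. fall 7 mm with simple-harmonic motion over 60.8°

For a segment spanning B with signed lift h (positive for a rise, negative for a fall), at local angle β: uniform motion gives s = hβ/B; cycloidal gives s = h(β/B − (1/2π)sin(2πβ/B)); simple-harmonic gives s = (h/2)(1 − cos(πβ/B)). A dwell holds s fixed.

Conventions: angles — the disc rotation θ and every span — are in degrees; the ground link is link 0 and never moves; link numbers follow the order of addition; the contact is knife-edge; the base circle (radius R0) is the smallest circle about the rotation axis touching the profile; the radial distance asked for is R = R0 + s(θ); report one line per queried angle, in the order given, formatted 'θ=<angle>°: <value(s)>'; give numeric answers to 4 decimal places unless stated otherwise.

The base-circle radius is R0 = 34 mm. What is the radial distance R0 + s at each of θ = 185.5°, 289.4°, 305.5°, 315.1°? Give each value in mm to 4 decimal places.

seg 1 [0°–179.9°] simple-harmonic, h=6: full span → s += 6 → s = 6.0000
seg 2 [179.9°–202.2°] uniform, h=7: θ=185.5° here. β=5.6, B=22.3. 7·5.6/22.3 = 1.7578 → s = 7.7578
seg 2 [179.9°–202.2°] uniform, h=7: full span → s += 7 → s = 13.0000
seg 3 [202.2°–274.1°] dwell: s stays 13.0000
seg 4 [274.1°–299.2°] uniform, h=-6: θ=289.4° here. β=15.3, B=25.1. -6·15.3/25.1 = -3.6574 → s = 9.3426
seg 4 [274.1°–299.2°] uniform, h=-6: full span → s += -6 → s = 7.0000
seg 5 [299.2°–360°] simple-harmonic, h=-7: θ=305.5° here. β=6.3, B=60.8. -7/2·(1 − cos(π·0.1036)) = -0.1838 → s = 6.8162
seg 5 [299.2°–360°] simple-harmonic, h=-7: θ=315.1° here. β=15.9, B=60.8. -7/2·(1 − cos(π·0.2615)) = -1.1162 → s = 5.8838
θ=185.5°: R = R0 + s = 34 + 7.7578 = 41.7578
θ=289.4°: R = R0 + s = 34 + 9.3426 = 43.3426
θ=305.5°: R = R0 + s = 34 + 6.8162 = 40.8162
θ=315.1°: R = R0 + s = 34 + 5.8838 = 39.8838

θ=185.5°: 41.7578
θ=289.4°: 43.3426
θ=305.5°: 40.8162
θ=315.1°: 39.8838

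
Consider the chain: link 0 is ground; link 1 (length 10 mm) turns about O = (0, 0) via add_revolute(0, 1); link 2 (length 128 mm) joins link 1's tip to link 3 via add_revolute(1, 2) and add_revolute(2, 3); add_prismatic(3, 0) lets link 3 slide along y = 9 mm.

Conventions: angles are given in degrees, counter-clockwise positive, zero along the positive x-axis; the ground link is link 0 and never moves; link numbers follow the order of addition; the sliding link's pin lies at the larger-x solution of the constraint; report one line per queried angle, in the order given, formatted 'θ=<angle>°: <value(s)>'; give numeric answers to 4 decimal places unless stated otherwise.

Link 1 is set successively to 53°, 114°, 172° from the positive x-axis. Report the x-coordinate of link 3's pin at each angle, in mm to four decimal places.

geometry: r = 10 mm, L = 128 mm, e = 9 mm
θ=53°: crank pin P = (r cos θ, r sin θ) = (6.018150, 7.986355)
θ=53°: h = r sin θ − e = 7.986355 − 9 = -1.013645
θ=53°: x = r cos θ + √(L² − h²) = 6.018150 + 127.995986 = 134.014137
θ=114°: crank pin P = (r cos θ, r sin θ) = (-4.067366, 9.135455)
θ=114°: h = r sin θ − e = 9.135455 − 9 = 0.135455
θ=114°: x = r cos θ + √(L² − h²) = -4.067366 + 127.999928 = 123.932562
θ=172°: crank pin P = (r cos θ, r sin θ) = (-9.902681, 1.391731)
θ=172°: h = r sin θ − e = 1.391731 − 9 = -7.608269
θ=172°: x = r cos θ + √(L² − h²) = -9.902681 + 127.773684 = 117.871003

θ=53°: 134.0141
θ=114°: 123.9326
θ=172°: 117.8710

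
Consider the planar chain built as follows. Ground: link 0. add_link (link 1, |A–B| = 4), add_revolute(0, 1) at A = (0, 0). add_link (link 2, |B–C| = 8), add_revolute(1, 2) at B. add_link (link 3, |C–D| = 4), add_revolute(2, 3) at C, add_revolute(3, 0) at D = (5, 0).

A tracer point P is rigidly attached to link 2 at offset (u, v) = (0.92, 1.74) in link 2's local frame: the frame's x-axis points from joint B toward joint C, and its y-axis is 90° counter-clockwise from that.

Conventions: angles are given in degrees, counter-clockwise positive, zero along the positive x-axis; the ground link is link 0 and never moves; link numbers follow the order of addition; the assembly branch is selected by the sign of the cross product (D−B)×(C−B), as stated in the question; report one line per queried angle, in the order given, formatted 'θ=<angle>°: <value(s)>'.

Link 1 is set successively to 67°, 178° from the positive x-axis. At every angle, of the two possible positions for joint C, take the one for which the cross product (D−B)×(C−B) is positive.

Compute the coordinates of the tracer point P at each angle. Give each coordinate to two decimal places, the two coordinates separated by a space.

A=(0,0), D=(5.00,0)
θ=67°: B = A + 4.00·(cos67°, sin67°) = (1.5629, 3.6820)
θ=67°: |BD| = 5.0369
θ=67°: circle(B,8.00) ∩ circle(D,4.00): a=7.2833, h=3.3097
θ=67°:   candidates: C₊=(8.9522,0.6164) cross=16.671; C₋=(4.1134,-3.9005) cross=-16.671
θ=67°:   branch + wants cross > 0 → take C=(8.9522,0.6164) (cross=16.671)
θ=67°: ex = (C−B)/|BC| = (0.9237,-0.3832); ey = (0.3832,0.9237)
θ=67°: P = B + 0.92·ex + 1.74·ey = (3.0795,4.9366)
θ=178°: B = A + 4.00·(cos178°, sin178°) = (-3.9976, 0.1396)
θ=178°: |BD| = 8.9986
θ=178°: circle(B,8.00) ∩ circle(D,4.00): a=7.1664, h=3.5557
θ=178°:   candidates: C₊=(3.2231,3.5837) cross=31.996; C₋=(3.1128,-3.5268) cross=-31.996
θ=178°:   branch + wants cross > 0 → take C=(3.2231,3.5837) (cross=31.996)
θ=178°: ex = (C−B)/|BC| = (0.9026,0.4305); ey = (-0.4305,0.9026)
θ=178°: P = B + 0.92·ex + 1.74·ey = (-3.9163,2.1062)

θ=67°: 3.08 4.94
θ=178°: -3.92 2.11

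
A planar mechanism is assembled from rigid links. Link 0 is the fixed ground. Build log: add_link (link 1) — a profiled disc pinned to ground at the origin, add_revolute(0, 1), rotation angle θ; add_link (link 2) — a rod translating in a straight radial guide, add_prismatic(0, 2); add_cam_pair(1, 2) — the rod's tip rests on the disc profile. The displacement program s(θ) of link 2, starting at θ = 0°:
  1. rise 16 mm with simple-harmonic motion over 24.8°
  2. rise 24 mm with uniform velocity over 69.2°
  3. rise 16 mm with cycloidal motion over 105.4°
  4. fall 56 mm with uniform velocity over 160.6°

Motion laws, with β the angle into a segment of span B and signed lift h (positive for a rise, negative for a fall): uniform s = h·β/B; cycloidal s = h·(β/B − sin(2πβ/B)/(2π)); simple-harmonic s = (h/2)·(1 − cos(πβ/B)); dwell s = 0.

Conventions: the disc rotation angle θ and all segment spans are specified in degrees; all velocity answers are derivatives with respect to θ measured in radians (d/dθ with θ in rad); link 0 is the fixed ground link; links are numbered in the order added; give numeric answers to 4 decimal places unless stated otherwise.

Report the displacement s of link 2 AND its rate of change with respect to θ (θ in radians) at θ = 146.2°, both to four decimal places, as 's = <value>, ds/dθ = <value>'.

seg 1 [0°–24.8°] simple-harmonic, h=16: full span → s += 16 → s = 16.0000
seg 2 [24.8°–94°] uniform, h=24: full span → s += 24 → s = 40.0000
seg 3 [94°–199.4°] cycloidal, h=16: θ=146.2° here. β=52.2, B=105.4. 16·(0.4953 − sin(2π·0.4953)/(2π)) = 7.8482 → s = 47.8482
velocity in seg [94°–199.4°] (cycloidal), θ in radians: β = 52.2° = 0.9111 rad, B = 105.4° = 1.8396 rad; ds/dθ = (h/B)(1 − cos(2πβ/B)) = (16/1.8396)(1 − cos(2π·0.4953)) = 17.391440 mm/rad

s = 47.8482, ds/dθ = 17.3914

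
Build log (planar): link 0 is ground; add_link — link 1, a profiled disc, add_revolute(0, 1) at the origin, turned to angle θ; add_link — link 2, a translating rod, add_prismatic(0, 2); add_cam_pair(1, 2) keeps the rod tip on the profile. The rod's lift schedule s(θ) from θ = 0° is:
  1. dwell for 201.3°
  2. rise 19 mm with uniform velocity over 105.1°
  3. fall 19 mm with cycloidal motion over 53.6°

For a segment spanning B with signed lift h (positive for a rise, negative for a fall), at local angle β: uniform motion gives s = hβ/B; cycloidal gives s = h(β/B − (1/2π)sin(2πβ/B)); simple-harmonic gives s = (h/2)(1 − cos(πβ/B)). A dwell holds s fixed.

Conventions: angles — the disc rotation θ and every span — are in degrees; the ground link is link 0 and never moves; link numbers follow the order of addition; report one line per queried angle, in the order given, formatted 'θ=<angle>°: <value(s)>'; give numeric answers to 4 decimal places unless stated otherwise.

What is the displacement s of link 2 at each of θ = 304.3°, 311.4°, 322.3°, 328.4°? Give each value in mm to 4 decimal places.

seg 1 [0°–201.3°] dwell: s stays 0.0000
seg 2 [201.3°–306.4°] uniform, h=19: θ=304.3° here. β=103, B=105.1. 19·103/105.1 = 18.6204 → s = 18.6204
seg 2 [201.3°–306.4°] uniform, h=19: full span → s += 19 → s = 19.0000
seg 3 [306.4°–360°] cycloidal, h=-19: θ=311.4° here. β=5, B=53.6. -19·(0.0933 − sin(2π·0.0933)/(2π)) = -0.0998 → s = 18.9002
seg 3 [306.4°–360°] cycloidal, h=-19: θ=322.3° here. β=15.9, B=53.6. -19·(0.2966 − sin(2π·0.2966)/(2π)) = -2.7412 → s = 16.2588
seg 3 [306.4°–360°] cycloidal, h=-19: θ=328.4° here. β=22, B=53.6. -19·(0.4104 − sin(2π·0.4104)/(2π)) = -6.1854 → s = 12.8146

θ=304.3°: 18.6204
θ=311.4°: 18.9002
θ=322.3°: 16.2588
θ=328.4°: 12.8146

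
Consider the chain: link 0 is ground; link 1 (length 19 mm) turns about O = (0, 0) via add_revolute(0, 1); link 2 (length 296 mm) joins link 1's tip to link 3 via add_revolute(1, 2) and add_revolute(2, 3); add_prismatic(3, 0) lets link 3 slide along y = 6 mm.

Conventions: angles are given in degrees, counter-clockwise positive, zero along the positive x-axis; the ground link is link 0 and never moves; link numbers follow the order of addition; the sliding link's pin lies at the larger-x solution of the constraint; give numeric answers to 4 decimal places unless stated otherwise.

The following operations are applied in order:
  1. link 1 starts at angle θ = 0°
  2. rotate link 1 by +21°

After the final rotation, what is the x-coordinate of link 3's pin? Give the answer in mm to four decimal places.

geometry: r = 19 mm, L = 296 mm, e = 6 mm; θ starts at 0°
rotate link 1 by +21°: θ ← 0° +21° = 21°
crank pin P = (r cos θ, r sin θ) = (17.738028, 6.808991)
h = r sin θ − e = 6.808991 − 6 = 0.808991
x = r cos θ + √(L² − h²) = 17.738028 + 295.998894 = 313.736923

313.7369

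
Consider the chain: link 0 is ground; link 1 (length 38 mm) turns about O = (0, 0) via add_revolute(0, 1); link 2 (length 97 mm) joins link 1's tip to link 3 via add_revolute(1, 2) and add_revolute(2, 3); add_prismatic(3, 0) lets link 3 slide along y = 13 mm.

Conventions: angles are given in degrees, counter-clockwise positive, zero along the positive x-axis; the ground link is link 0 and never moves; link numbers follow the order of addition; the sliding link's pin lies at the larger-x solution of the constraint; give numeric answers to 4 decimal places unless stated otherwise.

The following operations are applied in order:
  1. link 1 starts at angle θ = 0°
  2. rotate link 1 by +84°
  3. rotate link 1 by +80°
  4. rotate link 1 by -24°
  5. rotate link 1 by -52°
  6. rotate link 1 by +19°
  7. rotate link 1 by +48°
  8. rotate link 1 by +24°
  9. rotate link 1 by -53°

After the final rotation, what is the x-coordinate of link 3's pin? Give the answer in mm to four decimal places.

geometry: r = 38 mm, L = 97 mm, e = 13 mm; θ starts at 0°
rotate link 1 by +84°: θ ← 0° +84° = 84°
rotate link 1 by +80°: θ ← 84° +80° = 164°
rotate link 1 by -24°: θ ← 164° -24° = 140°
rotate link 1 by -52°: θ ← 140° -52° = 88°
rotate link 1 by +19°: θ ← 88° +19° = 107°
rotate link 1 by +48°: θ ← 107° +48° = 155°
rotate link 1 by +24°: θ ← 155° +24° = 179°
rotate link 1 by -53°: θ ← 179° -53° = 126°
crank pin P = (r cos θ, r sin θ) = (-22.335840, 30.742646)
h = r sin θ − e = 30.742646 − 13 = 17.742646
x = r cos θ + √(L² − h²) = -22.335840 + 95.363507 = 73.027668

73.0277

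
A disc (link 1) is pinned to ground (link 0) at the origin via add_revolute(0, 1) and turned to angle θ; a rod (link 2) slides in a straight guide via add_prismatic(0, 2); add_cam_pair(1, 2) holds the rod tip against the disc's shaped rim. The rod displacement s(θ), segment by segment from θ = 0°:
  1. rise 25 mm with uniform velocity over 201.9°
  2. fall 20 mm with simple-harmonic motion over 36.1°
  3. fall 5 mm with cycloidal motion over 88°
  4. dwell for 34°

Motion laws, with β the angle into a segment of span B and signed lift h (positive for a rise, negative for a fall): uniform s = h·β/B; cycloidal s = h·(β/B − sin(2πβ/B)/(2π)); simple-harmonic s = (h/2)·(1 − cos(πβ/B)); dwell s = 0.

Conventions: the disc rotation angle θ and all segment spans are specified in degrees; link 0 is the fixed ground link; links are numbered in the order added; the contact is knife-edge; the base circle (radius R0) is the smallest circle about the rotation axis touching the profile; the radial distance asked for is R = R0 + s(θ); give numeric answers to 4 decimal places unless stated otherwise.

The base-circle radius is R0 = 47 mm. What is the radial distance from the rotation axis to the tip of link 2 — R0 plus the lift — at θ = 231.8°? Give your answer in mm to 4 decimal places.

segment 1 (0° to 201.9°, uniform, h = 25) is passed completely: s = 0.0000 + (25) = 25.0000
θ = 231.8° falls in segment 2 (201.9° to 238°, simple-harmonic, h = -20): β = 231.8 − 201.9 = 29.9°, B = 36.1°; Δs = -20/2·(1 − cos(π·0.8283)) = -18.5794; s = 25.0000 − 18.5794 = 6.4206
R = R0 + s = 47 + 6.4206 = 53.4206

53.4206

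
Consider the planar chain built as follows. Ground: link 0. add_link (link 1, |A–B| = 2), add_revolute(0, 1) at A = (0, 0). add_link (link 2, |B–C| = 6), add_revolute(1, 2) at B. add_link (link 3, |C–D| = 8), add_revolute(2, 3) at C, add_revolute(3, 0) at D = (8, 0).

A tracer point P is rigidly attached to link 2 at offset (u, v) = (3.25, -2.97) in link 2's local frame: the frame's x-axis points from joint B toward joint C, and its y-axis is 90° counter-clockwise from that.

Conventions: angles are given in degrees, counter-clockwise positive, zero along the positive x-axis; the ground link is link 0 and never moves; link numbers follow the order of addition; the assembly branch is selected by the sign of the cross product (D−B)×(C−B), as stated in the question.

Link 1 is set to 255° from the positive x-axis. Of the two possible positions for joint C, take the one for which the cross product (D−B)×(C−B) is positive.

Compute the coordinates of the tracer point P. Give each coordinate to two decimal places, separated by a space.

A=(0,0), D=(8.00,0)
B = A + 2.00·(cos255°, sin255°) = (-0.5176, -1.9319)
|BD| = 8.7340
circle(B,6.00) ∩ circle(D,8.00): a=2.7640, h=5.3254
  candidates: C₊=(1.0000,3.8730) cross=46.512; C₋=(3.3559,-6.5140) cross=-46.512
  branch + wants cross > 0 → take C=(1.0000,3.8730) (cross=46.512)
ex = (C−B)/|BC| = (0.2529,0.9675); ey = (-0.9675,0.2529)
P = B + 3.25·ex + -2.97·ey = (3.1778,0.4612)

3.18 0.46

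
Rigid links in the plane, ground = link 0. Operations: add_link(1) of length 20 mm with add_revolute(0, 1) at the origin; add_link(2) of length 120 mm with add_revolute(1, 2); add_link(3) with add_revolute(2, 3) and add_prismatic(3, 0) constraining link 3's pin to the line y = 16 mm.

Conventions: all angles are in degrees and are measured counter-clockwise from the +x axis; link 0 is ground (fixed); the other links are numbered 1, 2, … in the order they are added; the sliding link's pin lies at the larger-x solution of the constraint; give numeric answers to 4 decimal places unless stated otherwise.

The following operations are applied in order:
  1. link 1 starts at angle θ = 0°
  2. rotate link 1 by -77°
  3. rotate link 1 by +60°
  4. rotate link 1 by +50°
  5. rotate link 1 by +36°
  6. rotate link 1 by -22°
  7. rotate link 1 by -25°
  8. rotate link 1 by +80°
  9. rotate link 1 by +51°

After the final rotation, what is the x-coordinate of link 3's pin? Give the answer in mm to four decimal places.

geometry: r = 20 mm, L = 120 mm, e = 16 mm; θ starts at 0°
rotate link 1 by -77°: θ ← 0° -77° = -77°
rotate link 1 by +60°: θ ← -77° +60° = -17°
rotate link 1 by +50°: θ ← -17° +50° = 33°
rotate link 1 by +36°: θ ← 33° +36° = 69°
rotate link 1 by -22°: θ ← 69° -22° = 47°
rotate link 1 by -25°: θ ← 47° -25° = 22°
rotate link 1 by +80°: θ ← 22° +80° = 102°
rotate link 1 by +51°: θ ← 102° +51° = 153°
crank pin P = (r cos θ, r sin θ) = (-17.820130, 9.079810)
h = r sin θ − e = 9.079810 − 16 = -6.920190
x = r cos θ + √(L² − h²) = -17.820130 + 119.800296 = 101.980166

101.9802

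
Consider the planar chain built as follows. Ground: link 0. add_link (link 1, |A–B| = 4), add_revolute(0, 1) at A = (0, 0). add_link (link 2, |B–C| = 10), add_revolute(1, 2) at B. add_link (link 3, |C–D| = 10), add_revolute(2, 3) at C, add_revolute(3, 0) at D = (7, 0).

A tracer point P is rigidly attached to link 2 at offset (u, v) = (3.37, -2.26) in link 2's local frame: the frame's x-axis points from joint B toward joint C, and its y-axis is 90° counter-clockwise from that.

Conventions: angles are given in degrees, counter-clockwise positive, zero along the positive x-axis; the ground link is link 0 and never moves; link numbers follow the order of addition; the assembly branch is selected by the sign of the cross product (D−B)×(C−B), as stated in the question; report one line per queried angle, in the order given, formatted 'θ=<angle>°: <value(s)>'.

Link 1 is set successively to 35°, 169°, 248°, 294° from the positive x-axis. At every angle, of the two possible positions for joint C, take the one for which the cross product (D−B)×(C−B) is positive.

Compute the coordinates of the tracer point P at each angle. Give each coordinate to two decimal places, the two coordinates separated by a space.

A=(0,0), D=(7.00,0)
θ=35°: B = A + 4.00·(cos35°, sin35°) = (3.2766, 2.2943)
θ=35°: |BD| = 4.3735
θ=35°: circle(B,10.00) ∩ circle(D,10.00): a=2.1867, h=9.7580
θ=35°:   candidates: C₊=(10.2573,9.4546) cross=42.676; C₋=(0.0193,-7.1603) cross=-42.676
θ=35°:   branch + wants cross > 0 → take C=(10.2573,9.4546) (cross=42.676)
θ=35°: ex = (C−B)/|BC| = (0.6981,0.7160); ey = (-0.7160,0.6981)
θ=35°: P = B + 3.37·ex + -2.26·ey = (7.2473,3.1297)
θ=169°: B = A + 4.00·(cos169°, sin169°) = (-3.9265, 0.7632)
θ=169°: |BD| = 10.9531
θ=169°: circle(B,10.00) ∩ circle(D,10.00): a=5.4766, h=8.3670
θ=169°:   candidates: C₊=(2.1198,8.7283) cross=91.645; C₋=(0.9537,-7.9651) cross=-91.645
θ=169°:   branch + wants cross > 0 → take C=(2.1198,8.7283) (cross=91.645)
θ=169°: ex = (C−B)/|BC| = (0.6046,0.7965); ey = (-0.7965,0.6046)
θ=169°: P = B + 3.37·ex + -2.26·ey = (-0.0888,2.0810)
θ=248°: B = A + 4.00·(cos248°, sin248°) = (-1.4984, -3.7087)
θ=248°: |BD| = 9.2724
θ=248°: circle(B,10.00) ∩ circle(D,10.00): a=4.6362, h=8.8603
θ=248°:   candidates: C₊=(-0.7931,6.2664) cross=82.157; C₋=(6.2947,-9.9751) cross=-82.157
θ=248°:   branch + wants cross > 0 → take C=(-0.7931,6.2664) (cross=82.157)
θ=248°: ex = (C−B)/|BC| = (0.0705,0.9975); ey = (-0.9975,0.0705)
θ=248°: P = B + 3.37·ex + -2.26·ey = (0.9936,-0.5065)
θ=294°: B = A + 4.00·(cos294°, sin294°) = (1.6269, -3.6542)
θ=294°: |BD| = 6.4979
θ=294°: circle(B,10.00) ∩ circle(D,10.00): a=3.2490, h=9.4575
θ=294°:   candidates: C₊=(-1.0051,5.9932) cross=61.454; C₋=(9.6320,-9.6474) cross=-61.454
θ=294°:   branch + wants cross > 0 → take C=(-1.0051,5.9932) (cross=61.454)
θ=294°: ex = (C−B)/|BC| = (-0.2632,0.9647); ey = (-0.9647,-0.2632)
θ=294°: P = B + 3.37·ex + -2.26·ey = (2.9203,0.1918)

θ=35°: 7.25 3.13
θ=169°: -0.09 2.08
θ=248°: 0.99 -0.51
θ=294°: 2.92 0.19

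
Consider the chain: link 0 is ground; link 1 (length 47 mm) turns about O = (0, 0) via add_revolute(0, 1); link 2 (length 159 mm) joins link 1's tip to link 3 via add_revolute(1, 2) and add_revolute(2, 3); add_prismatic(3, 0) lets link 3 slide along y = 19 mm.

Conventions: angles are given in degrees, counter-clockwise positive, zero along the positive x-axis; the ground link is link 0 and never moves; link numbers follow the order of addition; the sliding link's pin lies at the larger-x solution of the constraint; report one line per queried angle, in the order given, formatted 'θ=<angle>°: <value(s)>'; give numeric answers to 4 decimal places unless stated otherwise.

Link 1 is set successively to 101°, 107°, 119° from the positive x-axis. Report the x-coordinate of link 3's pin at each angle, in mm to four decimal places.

geometry: r = 47 mm, L = 159 mm, e = 19 mm
θ=101°: crank pin P = (r cos θ, r sin θ) = (-8.968023, 46.136478)
θ=101°: h = r sin θ − e = 46.136478 − 19 = 27.136478
θ=101°: x = r cos θ + √(L² − h²) = -8.968023 + 156.667200 = 147.699177
θ=107°: crank pin P = (r cos θ, r sin θ) = (-13.741470, 44.946324)
θ=107°: h = r sin θ − e = 44.946324 − 19 = 25.946324
θ=107°: x = r cos θ + √(L² − h²) = -13.741470 + 156.868698 = 143.127228
θ=119°: crank pin P = (r cos θ, r sin θ) = (-22.786052, 41.107126)
θ=119°: h = r sin θ − e = 41.107126 − 19 = 22.107126
θ=119°: x = r cos θ + √(L² − h²) = -22.786052 + 157.455629 = 134.669576

θ=101°: 147.6992
θ=107°: 143.1272
θ=119°: 134.6696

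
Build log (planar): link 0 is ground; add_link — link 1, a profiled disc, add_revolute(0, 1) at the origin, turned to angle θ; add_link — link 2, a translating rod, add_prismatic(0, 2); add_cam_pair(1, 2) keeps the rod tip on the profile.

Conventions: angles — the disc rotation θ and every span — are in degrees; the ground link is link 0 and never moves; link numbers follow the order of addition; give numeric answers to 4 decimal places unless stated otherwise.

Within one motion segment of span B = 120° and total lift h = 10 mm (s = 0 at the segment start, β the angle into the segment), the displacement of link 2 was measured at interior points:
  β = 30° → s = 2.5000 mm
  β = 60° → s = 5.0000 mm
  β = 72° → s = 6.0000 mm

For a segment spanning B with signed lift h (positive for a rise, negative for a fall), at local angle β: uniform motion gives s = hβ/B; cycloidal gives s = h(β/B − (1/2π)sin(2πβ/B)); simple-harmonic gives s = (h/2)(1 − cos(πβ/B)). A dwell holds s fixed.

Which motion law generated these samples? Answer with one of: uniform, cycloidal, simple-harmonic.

candidates at β/B = r: uniform s = h·r (linear in β); cycloidal s = h·(r − sin(2πr)/(2π)); simple-harmonic s = (h/2)(1 − cos(πr))
β=30°: printed 2.5000 | uniform 2.5000, cycloidal 0.9085, simple-harmonic 1.4645
β=60°: printed 5.0000 | uniform 5.0000, cycloidal 5.0000, simple-harmonic 5.0000
β=72°: printed 6.0000 | uniform 6.0000, cycloidal 6.9355, simple-harmonic 6.5451
only one law matches every sample → uniform

uniform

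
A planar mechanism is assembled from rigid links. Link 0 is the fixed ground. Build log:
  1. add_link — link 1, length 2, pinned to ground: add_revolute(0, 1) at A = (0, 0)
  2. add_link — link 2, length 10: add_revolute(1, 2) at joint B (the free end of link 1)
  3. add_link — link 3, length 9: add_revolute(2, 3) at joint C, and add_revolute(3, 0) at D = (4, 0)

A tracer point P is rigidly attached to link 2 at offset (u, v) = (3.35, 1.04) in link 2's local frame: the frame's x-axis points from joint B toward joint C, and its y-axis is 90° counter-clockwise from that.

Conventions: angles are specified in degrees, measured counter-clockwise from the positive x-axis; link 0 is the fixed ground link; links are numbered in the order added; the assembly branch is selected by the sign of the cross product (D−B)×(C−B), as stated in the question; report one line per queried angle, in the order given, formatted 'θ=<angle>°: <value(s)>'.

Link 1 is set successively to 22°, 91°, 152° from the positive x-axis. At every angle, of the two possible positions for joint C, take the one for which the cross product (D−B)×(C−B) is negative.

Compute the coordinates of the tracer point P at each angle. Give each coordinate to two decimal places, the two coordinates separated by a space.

A=(0,0), D=(4.00,0)
θ=22°: B = A + 2.00·(cos22°, sin22°) = (1.8544, 0.7492)
θ=22°: |BD| = 2.2727
θ=22°: circle(B,10.00) ∩ circle(D,9.00): a=5.3164, h=8.4697
θ=22°:   candidates: C₊=(9.6657,6.9928) cross=19.249; C₋=(4.0815,-8.9996) cross=-19.249
θ=22°:   branch - wants cross < 0 → take C=(4.0815,-8.9996) (cross=-19.249)
θ=22°: ex = (C−B)/|BC| = (0.2227,-0.9749); ey = (0.9749,0.2227)
θ=22°: P = B + 3.35·ex + 1.04·ey = (3.6143,-2.2850)
θ=91°: B = A + 2.00·(cos91°, sin91°) = (-0.0349, 1.9997)
θ=91°: |BD| = 4.5032
θ=91°: circle(B,10.00) ∩ circle(D,9.00): a=4.3612, h=8.9989
θ=91°:   candidates: C₊=(7.8687,8.1261) cross=40.524; C₋=(-0.1233,-7.9999) cross=-40.524
θ=91°:   branch - wants cross < 0 → take C=(-0.1233,-7.9999) (cross=-40.524)
θ=91°: ex = (C−B)/|BC| = (-0.0088,-1.0000); ey = (1.0000,-0.0088)
θ=91°: P = B + 3.35·ex + 1.04·ey = (0.9755,-1.3594)
θ=152°: B = A + 2.00·(cos152°, sin152°) = (-1.7659, 0.9389)
θ=152°: |BD| = 5.8418
θ=152°: circle(B,10.00) ∩ circle(D,9.00): a=4.5471, h=8.9064
θ=152°:   candidates: C₊=(4.1536,8.9987) cross=52.030; C₋=(1.2906,-8.5825) cross=-52.030
θ=152°:   branch - wants cross < 0 → take C=(1.2906,-8.5825) (cross=-52.030)
θ=152°: ex = (C−B)/|BC| = (0.3057,-0.9521); ey = (0.9521,0.3057)
θ=152°: P = B + 3.35·ex + 1.04·ey = (0.2483,-1.9329)

θ=22°: 3.61 -2.29
θ=91°: 0.98 -1.36
θ=152°: 0.25 -1.93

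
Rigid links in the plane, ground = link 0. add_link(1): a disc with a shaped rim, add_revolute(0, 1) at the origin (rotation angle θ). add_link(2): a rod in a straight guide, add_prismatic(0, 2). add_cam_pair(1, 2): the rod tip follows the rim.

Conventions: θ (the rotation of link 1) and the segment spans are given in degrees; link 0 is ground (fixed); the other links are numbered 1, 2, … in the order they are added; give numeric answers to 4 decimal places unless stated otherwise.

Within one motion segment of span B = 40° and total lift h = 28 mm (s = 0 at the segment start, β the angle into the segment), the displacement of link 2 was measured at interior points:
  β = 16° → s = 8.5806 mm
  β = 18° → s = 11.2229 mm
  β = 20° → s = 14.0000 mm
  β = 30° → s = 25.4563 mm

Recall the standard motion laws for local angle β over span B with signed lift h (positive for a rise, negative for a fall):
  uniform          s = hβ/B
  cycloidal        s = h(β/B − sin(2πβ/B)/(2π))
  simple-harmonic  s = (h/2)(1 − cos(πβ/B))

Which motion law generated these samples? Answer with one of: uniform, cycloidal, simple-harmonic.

candidates at β/B = r: uniform s = h·r (linear in β); cycloidal s = h·(r − sin(2πr)/(2π)); simple-harmonic s = (h/2)(1 − cos(πr))
β=16°: printed 8.5806 | uniform 11.2000, cycloidal 8.5806, simple-harmonic 9.6738
β=18°: printed 11.2229 | uniform 12.6000, cycloidal 11.2229, simple-harmonic 11.8099
β=20°: printed 14.0000 | uniform 14.0000, cycloidal 14.0000, simple-harmonic 14.0000
β=30°: printed 25.4563 | uniform 21.0000, cycloidal 25.4563, simple-harmonic 23.8995
only one law matches every sample → cycloidal

cycloidal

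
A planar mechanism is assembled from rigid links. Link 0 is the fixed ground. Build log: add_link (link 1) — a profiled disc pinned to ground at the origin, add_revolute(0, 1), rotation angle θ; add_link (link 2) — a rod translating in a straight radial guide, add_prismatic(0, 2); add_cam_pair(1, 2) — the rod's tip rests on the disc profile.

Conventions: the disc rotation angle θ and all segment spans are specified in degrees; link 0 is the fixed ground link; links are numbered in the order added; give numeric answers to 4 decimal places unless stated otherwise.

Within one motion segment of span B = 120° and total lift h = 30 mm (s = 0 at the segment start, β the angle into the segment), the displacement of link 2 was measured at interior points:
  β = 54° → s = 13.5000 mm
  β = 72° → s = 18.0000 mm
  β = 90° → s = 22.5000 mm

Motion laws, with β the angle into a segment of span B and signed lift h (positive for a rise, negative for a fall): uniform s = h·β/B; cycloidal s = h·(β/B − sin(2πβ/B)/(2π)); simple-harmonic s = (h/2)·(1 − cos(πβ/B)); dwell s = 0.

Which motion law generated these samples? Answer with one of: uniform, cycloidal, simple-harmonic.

candidates at β/B = r: uniform s = h·r (linear in β); cycloidal s = h·(r − sin(2πr)/(2π)); simple-harmonic s = (h/2)(1 − cos(πr))
β=54°: printed 13.5000 | uniform 13.5000, cycloidal 12.0246, simple-harmonic 12.6535
β=72°: printed 18.0000 | uniform 18.0000, cycloidal 20.8065, simple-harmonic 19.6353
β=90°: printed 22.5000 | uniform 22.5000, cycloidal 27.2746, simple-harmonic 25.6066
only one law matches every sample → uniform

uniform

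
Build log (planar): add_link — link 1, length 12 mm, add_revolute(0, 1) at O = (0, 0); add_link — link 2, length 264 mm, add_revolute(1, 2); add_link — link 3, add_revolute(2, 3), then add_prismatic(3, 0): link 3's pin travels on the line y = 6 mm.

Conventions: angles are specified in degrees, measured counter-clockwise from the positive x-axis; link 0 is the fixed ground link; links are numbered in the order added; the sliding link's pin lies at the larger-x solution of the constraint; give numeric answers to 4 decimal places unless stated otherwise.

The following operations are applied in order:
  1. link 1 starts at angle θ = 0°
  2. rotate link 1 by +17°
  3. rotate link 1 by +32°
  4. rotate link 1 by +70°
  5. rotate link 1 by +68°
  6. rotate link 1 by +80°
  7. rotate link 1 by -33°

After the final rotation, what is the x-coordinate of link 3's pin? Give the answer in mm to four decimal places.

geometry: r = 12 mm, L = 264 mm, e = 6 mm; θ starts at 0°
rotate link 1 by +17°: θ ← 0° +17° = 17°
rotate link 1 by +32°: θ ← 17° +32° = 49°
rotate link 1 by +70°: θ ← 49° +70° = 119°
rotate link 1 by +68°: θ ← 119° +68° = 187°
rotate link 1 by +80°: θ ← 187° +80° = 267°
rotate link 1 by -33°: θ ← 267° -33° = 234°
crank pin P = (r cos θ, r sin θ) = (-7.053423, -9.708204)
h = r sin θ − e = -9.708204 − 6 = -15.708204
x = r cos θ + √(L² − h²) = -7.053423 + 263.532261 = 256.478837

256.4788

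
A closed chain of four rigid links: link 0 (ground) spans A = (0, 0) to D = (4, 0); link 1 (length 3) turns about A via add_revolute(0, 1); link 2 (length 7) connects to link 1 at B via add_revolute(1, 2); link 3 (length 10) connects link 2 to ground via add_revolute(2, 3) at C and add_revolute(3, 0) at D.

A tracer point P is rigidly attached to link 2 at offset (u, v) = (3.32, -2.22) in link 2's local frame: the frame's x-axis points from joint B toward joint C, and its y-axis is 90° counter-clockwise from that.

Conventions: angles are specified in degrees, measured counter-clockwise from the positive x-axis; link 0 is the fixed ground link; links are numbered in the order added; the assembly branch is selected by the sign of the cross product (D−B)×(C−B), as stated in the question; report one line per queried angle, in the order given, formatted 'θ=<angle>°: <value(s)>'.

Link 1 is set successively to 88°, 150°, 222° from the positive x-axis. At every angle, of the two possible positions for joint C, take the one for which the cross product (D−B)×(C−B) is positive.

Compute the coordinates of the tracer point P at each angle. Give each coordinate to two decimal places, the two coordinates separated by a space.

A=(0,0), D=(4.00,0)
θ=88°: B = A + 3.00·(cos88°, sin88°) = (0.1047, 2.9982)
θ=88°: |BD| = 4.9155
θ=88°: circle(B,7.00) ∩ circle(D,10.00): a=-2.7299, h=6.4458
θ=88°:   candidates: C₊=(1.8729,9.7712) cross=31.684; C₋=(-5.9901,-0.4447) cross=-31.684
θ=88°:   branch + wants cross > 0 → take C=(1.8729,9.7712) (cross=31.684)
θ=88°: ex = (C−B)/|BC| = (0.2526,0.9676); ey = (-0.9676,0.2526)
θ=88°: P = B + 3.32·ex + -2.22·ey = (3.0913,5.6497)
θ=150°: B = A + 3.00·(cos150°, sin150°) = (-2.5981, 1.5000)
θ=150°: |BD| = 6.7664
θ=150°: circle(B,7.00) ∩ circle(D,10.00): a=-0.3854, h=6.9894
θ=150°:   candidates: C₊=(-1.4245,8.4009) cross=47.293; C₋=(-4.5233,-5.2300) cross=-47.293
θ=150°:   branch + wants cross > 0 → take C=(-1.4245,8.4009) (cross=47.293)
θ=150°: ex = (C−B)/|BC| = (0.1677,0.9858); ey = (-0.9858,0.1677)
θ=150°: P = B + 3.32·ex + -2.22·ey = (0.1471,4.4008)
θ=222°: B = A + 3.00·(cos222°, sin222°) = (-2.2294, -2.0074)
θ=222°: |BD| = 6.5449
θ=222°: circle(B,7.00) ∩ circle(D,10.00): a=-0.6237, h=6.9722
θ=222°:   candidates: C₊=(-4.9615,4.4374) cross=45.632; C₋=(-0.6847,-8.8348) cross=-45.632
θ=222°:   branch + wants cross > 0 → take C=(-4.9615,4.4374) (cross=45.632)
θ=222°: ex = (C−B)/|BC| = (-0.3903,0.9207); ey = (-0.9207,-0.3903)
θ=222°: P = B + 3.32·ex + -2.22·ey = (-1.4813,1.9158)

θ=88°: 3.09 5.65
θ=150°: 0.15 4.40
θ=222°: -1.48 1.92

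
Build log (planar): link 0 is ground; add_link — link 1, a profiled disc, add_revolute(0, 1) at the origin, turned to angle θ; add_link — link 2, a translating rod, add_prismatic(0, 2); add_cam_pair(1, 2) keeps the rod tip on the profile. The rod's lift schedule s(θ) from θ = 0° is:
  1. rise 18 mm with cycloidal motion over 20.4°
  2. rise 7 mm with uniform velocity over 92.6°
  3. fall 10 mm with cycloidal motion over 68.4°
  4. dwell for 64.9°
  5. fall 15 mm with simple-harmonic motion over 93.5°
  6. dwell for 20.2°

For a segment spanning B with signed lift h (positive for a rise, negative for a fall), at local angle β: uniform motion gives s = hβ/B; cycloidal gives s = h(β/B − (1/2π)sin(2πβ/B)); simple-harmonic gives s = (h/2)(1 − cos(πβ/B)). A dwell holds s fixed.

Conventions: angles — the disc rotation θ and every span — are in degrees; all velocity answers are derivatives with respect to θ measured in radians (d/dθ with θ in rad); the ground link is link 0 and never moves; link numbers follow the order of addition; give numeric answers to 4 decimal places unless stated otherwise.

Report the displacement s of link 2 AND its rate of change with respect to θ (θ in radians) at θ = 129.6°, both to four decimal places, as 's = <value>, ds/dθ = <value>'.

seg 1 [0°–20.4°] cycloidal, h=18: full span → s += 18 → s = 18.0000
seg 2 [20.4°–113°] uniform, h=7: full span → s += 7 → s = 25.0000
seg 3 [113°–181.4°] cycloidal, h=-10: θ=129.6° here. β=16.6, B=68.4. -10·(0.2427 − sin(2π·0.2427)/(2π)) = -0.8370 → s = 24.1630
velocity in seg [113°–181.4°] (cycloidal), θ in radians: β = 16.6° = 0.2897 rad, B = 68.4° = 1.1938 rad; ds/dθ = (h/B)(1 − cos(2πβ/B)) = ((-10)/1.1938)(1 − cos(2π·0.2427)) = -7.991977 mm/rad

s = 24.1630, ds/dθ = -7.9920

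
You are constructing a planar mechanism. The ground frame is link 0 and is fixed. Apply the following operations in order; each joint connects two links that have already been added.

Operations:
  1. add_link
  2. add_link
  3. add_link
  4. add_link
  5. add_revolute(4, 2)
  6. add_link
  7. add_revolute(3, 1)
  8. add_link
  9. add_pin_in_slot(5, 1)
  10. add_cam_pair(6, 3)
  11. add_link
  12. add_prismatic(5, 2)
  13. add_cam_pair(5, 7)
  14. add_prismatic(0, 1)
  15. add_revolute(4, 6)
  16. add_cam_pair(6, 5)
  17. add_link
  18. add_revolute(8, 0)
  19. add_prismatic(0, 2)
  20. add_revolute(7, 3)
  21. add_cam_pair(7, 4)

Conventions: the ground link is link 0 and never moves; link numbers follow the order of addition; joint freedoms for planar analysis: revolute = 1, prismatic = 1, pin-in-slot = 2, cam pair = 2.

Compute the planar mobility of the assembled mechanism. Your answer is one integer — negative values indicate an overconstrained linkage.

link 0 = ground. State L|J1|J2 = 1|0|0
+link1  2|0|0
+link2  3|0|0
+link3  4|0|0
+link4  5|0|0
R(4,2) f=1→J1  5|1|0
+link5  6|1|0
R(3,1) f=1→J1  6|2|0
+link6  7|2|0
PS(5,1) f=2→J2  7|2|1
C(6,3) f=2→J2  7|2|2
+link7  8|2|2
P(5,2) f=1→J1  8|3|2
C(5,7) f=2→J2  8|3|3
P(0,1) f=1→J1  8|4|3
R(4,6) f=1→J1  8|5|3
C(6,5) f=2→J2  8|5|4
+link8  9|5|4
R(8,0) f=1→J1  9|6|4
P(0,2) f=1→J1  9|7|4
R(7,3) f=1→J1  9|8|4
C(7,4) f=2→J2  9|8|5
M = 3(9−1)−2·8−5 = 24−16−5 = 3

M = 3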